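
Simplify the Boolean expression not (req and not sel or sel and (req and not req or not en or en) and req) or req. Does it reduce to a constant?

True

not (req and not sel or sel and (req and not req or not en or en) and req) or req
= not (req and not sel or sel and (not en or en) and req) or req
= not (req and not sel or sel and req) or req
= not req or req
= True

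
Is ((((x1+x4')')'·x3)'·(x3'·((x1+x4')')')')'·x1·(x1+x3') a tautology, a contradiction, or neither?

((((x1+x4')')'·x3)'·(x3'·((x1+x4')')')')'·x1·(x1+x3')
= (((x1+x4')')'·x3+x3'·((x1+x4')')')·x1·(x1+x3')
= (((x1+x4')')'·x3+x3'·((x1+x4')')')·x1
= ((x1+x4')')'·x1
= (x1+x4')·x1
= x1
This depends on x1, so it is not a constant.

neither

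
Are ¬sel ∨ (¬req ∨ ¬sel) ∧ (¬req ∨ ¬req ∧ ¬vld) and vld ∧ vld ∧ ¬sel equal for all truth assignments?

No

E1: ¬sel ∨ (¬req ∨ ¬sel) ∧ (¬req ∨ ¬req ∧ ¬vld)
    = ¬sel ∨ (¬req ∨ ¬sel) ∧ ¬req   — absorption
    = ¬sel ∨ ¬req   — absorption
E2: vld ∧ vld ∧ ¬sel
    = vld ∧ ¬sel   — idempotence
These differ: at req=0, sel=0, vld=0, E1 = 1 but E2 = 0.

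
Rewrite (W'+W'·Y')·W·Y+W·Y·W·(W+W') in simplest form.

(W'+W'·Y')·W·Y+W·Y·W·(W+W')
= W'·W·Y+W·Y·W·(W+W')   [absorption]
= W'·W·Y+W·Y·W   [complement / identity]
= W·Y   [distribution]

W·Y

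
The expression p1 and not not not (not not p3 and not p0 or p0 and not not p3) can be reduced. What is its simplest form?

p1 and not not not (not not p3 and not p0 or p0 and not not p3)
= p1 and not not not not not p3   [distribution]
= p1 and not not not p3   [double negation]
= p1 and not p3   [double negation]

p1 and not p3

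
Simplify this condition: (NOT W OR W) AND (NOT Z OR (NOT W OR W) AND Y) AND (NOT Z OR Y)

NOT Z OR Y

(NOT W OR W) AND (NOT Z OR (NOT W OR W) AND Y) AND (NOT Z OR Y)
= (NOT Z OR (NOT W OR W) AND Y) AND (NOT Z OR Y)   (complement / identity)
= (NOT Z OR Y) AND (NOT Z OR Y)   (complement / identity)
= NOT Z OR Y   (idempotence)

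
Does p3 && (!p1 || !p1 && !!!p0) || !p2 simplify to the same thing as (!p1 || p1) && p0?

E1: p3 && (!p1 || !p1 && !!!p0) || !p2
    = p3 && (!p1 || !p1 && !p0) || !p2   — double negation
    = p3 && !p1 || !p2   — absorption
E2: (!p1 || p1) && p0
    = p0   — complement / identity
These differ: at p0=0, p1=0, p2=0, p3=0, E1 = 1 but E2 = 0.

No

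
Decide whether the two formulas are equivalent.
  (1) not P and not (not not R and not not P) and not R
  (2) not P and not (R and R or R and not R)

Yes

E1: not P and not (not not R and not not P) and not R
    = not P and (not R or not P) and not R   (De Morgan)
    = not P and not R   (absorption)
E2: not P and not (R and R or R and not R)
    = not P and not R   (distribution)
Both reduce to not P and not R, so they are equivalent.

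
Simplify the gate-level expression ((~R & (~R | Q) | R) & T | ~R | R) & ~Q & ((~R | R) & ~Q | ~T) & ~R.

~Q & ~R

((~R & (~R | Q) | R) & T | ~R | R) & ~Q & ((~R | R) & ~Q | ~T) & ~R
= ((~R | R) & T | ~R | R) & ~Q & ((~R | R) & ~Q | ~T) & ~R   [absorption]
= (~R | R) & ~Q & ((~R | R) & ~Q | ~T) & ~R   [absorption]
= (~R | R) & ~Q & ~R   [absorption]
= ~Q & ~R   [complement / identity]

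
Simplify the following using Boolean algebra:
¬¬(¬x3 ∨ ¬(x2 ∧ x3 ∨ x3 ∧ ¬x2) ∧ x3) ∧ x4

¬¬(¬x3 ∨ ¬(x2 ∧ x3 ∨ x3 ∧ ¬x2) ∧ x3) ∧ x4
= ¬¬(¬x3 ∨ ¬x3 ∧ x3) ∧ x4   [distribution]
= ¬¬¬x3 ∧ x4   [complement / identity]
= ¬x3 ∧ x4   [double negation]

¬x3 ∧ x4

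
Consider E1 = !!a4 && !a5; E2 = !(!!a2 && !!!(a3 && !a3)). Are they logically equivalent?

No

E1: !!a4 && !a5
    = a4 && !a5   [double negation]
E2: !(!!a2 && !!!(a3 && !a3))
    = !a2 || !!(a3 && !a3)   [De Morgan]
    = !a2 || a3 && !a3   [double negation]
    = !a2   [complement / identity]
These differ: at a2=0, a3=0, a4=0, a5=0, E1 = 0 but E2 = 1.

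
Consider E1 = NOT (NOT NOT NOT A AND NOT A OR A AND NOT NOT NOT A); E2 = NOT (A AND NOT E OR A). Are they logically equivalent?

E1: NOT (NOT NOT NOT A AND NOT A OR A AND NOT NOT NOT A)
    = NOT NOT NOT NOT A   (distribution)
    = NOT NOT A   (double negation)
    = A   (double negation)
E2: NOT (A AND NOT E OR A)
    = NOT A   (absorption)
These differ: at A=0, E=0, E1 = 0 but E2 = 1.

No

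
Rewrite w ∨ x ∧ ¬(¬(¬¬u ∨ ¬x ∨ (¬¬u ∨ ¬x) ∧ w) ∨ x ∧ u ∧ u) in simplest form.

w ∨ x ∧ ¬(¬(¬¬u ∨ ¬x ∨ (¬¬u ∨ ¬x) ∧ w) ∨ x ∧ u ∧ u)
= w ∨ x ∧ ¬(¬(¬¬u ∨ ¬x) ∨ x ∧ u ∧ u)   — absorption
= w ∨ x ∧ ¬(¬u ∧ x ∨ x ∧ u ∧ u)   — De Morgan
= w ∨ x ∧ ¬(¬u ∧ x ∨ x ∧ u)   — idempotence
= w ∨ x ∧ ¬x   — distribution
= w   — complement / identity

w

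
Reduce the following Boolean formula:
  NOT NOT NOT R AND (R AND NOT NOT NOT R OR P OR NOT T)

NOT NOT NOT R AND (R AND NOT NOT NOT R OR P OR NOT T)
= NOT NOT NOT R AND (R AND NOT R OR P OR NOT T)   (double negation)
= NOT NOT NOT R AND (P OR NOT T)   (complement / identity)
= NOT R AND (P OR NOT T)   (double negation)

NOT R AND (P OR NOT T)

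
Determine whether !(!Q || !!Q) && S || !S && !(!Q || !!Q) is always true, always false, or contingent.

always false

!(!Q || !!Q) && S || !S && !(!Q || !!Q)
= !(!Q || !!Q)   — distribution
= Q && !Q   — De Morgan
= false   — complement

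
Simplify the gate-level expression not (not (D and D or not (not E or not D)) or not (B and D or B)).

D and B

not (not (D and D or not (not E or not D)) or not (B and D or B))
= (D and D or not (not E or not D)) and (B and D or B)
= (D and D or E and D) and (B and D or B)
= (D or E) and D and (B and D or B)
= D and (B and D or B)
= D and B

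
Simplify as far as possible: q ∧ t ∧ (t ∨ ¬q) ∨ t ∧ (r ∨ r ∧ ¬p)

(q ∨ r) ∧ t

q ∧ t ∧ (t ∨ ¬q) ∨ t ∧ (r ∨ r ∧ ¬p)
= q ∧ t ∧ (t ∨ ¬q) ∨ t ∧ r   [absorption]
= q ∧ t ∨ t ∧ r   [absorption]
= (q ∨ r) ∧ t   [distribution]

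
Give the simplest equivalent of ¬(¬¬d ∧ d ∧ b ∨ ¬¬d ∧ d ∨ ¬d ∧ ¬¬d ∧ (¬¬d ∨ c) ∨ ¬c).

¬(¬¬d ∧ d ∧ b ∨ ¬¬d ∧ d ∨ ¬d ∧ ¬¬d ∧ (¬¬d ∨ c) ∨ ¬c)
= ¬(¬¬d ∧ d ∨ ¬d ∧ ¬¬d ∧ (¬¬d ∨ c) ∨ ¬c)
= ¬(¬¬d ∧ d ∨ ¬d ∧ ¬¬d ∨ ¬c)
= ¬(¬¬d ∨ ¬c)
= ¬d ∧ c

¬d ∧ c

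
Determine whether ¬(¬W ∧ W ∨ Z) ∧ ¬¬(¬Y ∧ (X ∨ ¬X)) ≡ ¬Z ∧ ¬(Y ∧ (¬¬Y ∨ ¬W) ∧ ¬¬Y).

Yes

E1: ¬(¬W ∧ W ∨ Z) ∧ ¬¬(¬Y ∧ (X ∨ ¬X))
    = ¬(¬W ∧ W ∨ Z) ∧ ¬¬¬Y   [complement / identity]
    = ¬Z ∧ ¬¬¬Y   [complement / identity]
    = ¬Z ∧ ¬Y   [double negation]
E2: ¬Z ∧ ¬(Y ∧ (¬¬Y ∨ ¬W) ∧ ¬¬Y)
    = ¬Z ∧ ¬(Y ∧ ¬¬Y)   [absorption]
    = ¬Z ∧ ¬(Y ∧ Y)   [double negation]
    = ¬Z ∧ ¬Y   [idempotence]
Both reduce to ¬Z ∧ ¬Y, so they are equivalent.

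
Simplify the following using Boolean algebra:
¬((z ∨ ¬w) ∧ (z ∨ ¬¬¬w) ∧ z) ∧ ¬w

¬((z ∨ ¬w) ∧ (z ∨ ¬¬¬w) ∧ z) ∧ ¬w
= ¬((z ∨ ¬w) ∧ (z ∨ ¬w) ∧ z) ∧ ¬w   (double negation)
= ¬((z ∨ ¬w) ∧ z) ∧ ¬w   (idempotence)
= ¬z ∧ ¬w   (absorption)

¬z ∧ ¬w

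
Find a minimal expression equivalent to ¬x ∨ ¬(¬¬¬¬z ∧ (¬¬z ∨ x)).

¬x ∨ ¬z

¬x ∨ ¬(¬¬¬¬z ∧ (¬¬z ∨ x))
= ¬x ∨ ¬(¬¬z ∧ (¬¬z ∨ x))
= ¬x ∨ ¬¬¬z
= ¬x ∨ ¬z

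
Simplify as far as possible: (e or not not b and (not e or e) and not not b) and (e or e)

e

(e or not not b and (not e or e) and not not b) and (e or e)
= (e or not not b and not not b) and (e or e)   (complement / identity)
= (e or not not b) and (e or e)   (idempotence)
= (e or b) and (e or e)   (double negation)
= (e or b) and e   (idempotence)
= e   (absorption)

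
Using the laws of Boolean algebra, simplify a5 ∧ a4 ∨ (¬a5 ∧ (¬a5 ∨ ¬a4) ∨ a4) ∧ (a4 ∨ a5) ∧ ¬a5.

a5 ∧ a4 ∨ (¬a5 ∧ (¬a5 ∨ ¬a4) ∨ a4) ∧ (a4 ∨ a5) ∧ ¬a5
= a5 ∧ a4 ∨ (¬a5 ∨ a4) ∧ (a4 ∨ a5) ∧ ¬a5
= a5 ∧ a4 ∨ (a4 ∨ ¬a5 ∧ a5) ∧ ¬a5
= a5 ∧ a4 ∨ a4 ∧ ¬a5
= a4

a4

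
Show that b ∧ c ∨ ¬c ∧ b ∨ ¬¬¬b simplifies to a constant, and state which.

b ∧ c ∨ ¬c ∧ b ∨ ¬¬¬b
= b ∨ ¬¬¬b   — distribution
= b ∨ ¬b   — double negation
= True   — complement

True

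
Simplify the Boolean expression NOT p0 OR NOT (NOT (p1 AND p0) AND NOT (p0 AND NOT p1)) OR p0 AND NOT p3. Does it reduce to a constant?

TRUE

NOT p0 OR NOT (NOT (p1 AND p0) AND NOT (p0 AND NOT p1)) OR p0 AND NOT p3
= NOT p0 OR p1 AND p0 OR p0 AND NOT p1 OR p0 AND NOT p3
= NOT p0 OR p0 OR p0 AND NOT p3
= NOT p0 OR p0
= TRUE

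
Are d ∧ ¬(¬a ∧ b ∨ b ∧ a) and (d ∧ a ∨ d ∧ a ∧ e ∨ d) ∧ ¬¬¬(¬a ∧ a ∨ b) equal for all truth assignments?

E1: d ∧ ¬(¬a ∧ b ∨ b ∧ a)
    = d ∧ ¬b   — distribution
E2: (d ∧ a ∨ d ∧ a ∧ e ∨ d) ∧ ¬¬¬(¬a ∧ a ∨ b)
    = (d ∧ a ∨ d ∧ a ∧ e ∨ d) ∧ ¬¬¬b   — complement / identity
    = (d ∧ a ∨ d) ∧ ¬¬¬b   — absorption
    = d ∧ ¬¬¬b   — absorption
    = d ∧ ¬b   — double negation
Both reduce to d ∧ ¬b, so they are equivalent.

Yes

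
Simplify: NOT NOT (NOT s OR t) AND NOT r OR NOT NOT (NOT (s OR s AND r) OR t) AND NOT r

(NOT s OR t) AND NOT r

NOT NOT (NOT s OR t) AND NOT r OR NOT NOT (NOT (s OR s AND r) OR t) AND NOT r
= NOT NOT (NOT s OR t) AND NOT r OR NOT NOT (NOT s OR t) AND NOT r   — absorption
= NOT NOT (NOT s OR t) AND NOT r   — idempotence
= (NOT s OR t) AND NOT r   — double negation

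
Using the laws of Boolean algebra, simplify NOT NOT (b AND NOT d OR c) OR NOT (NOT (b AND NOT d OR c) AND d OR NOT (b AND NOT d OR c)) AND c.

b AND NOT d OR c

NOT NOT (b AND NOT d OR c) OR NOT (NOT (b AND NOT d OR c) AND d OR NOT (b AND NOT d OR c)) AND c
= NOT NOT (b AND NOT d OR c) OR NOT NOT (b AND NOT d OR c) AND c   — absorption
= NOT NOT (b AND NOT d OR c)   — absorption
= b AND NOT d OR c   — double negation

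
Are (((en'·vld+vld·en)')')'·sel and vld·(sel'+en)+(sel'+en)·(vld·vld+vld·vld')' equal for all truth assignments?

No

E1: (((en'·vld+vld·en)')')'·sel
    = ((vld')')'·sel   [distribution]
    = vld'·sel   [double negation]
E2: vld·(sel'+en)+(sel'+en)·(vld·vld+vld·vld')'
    = vld·(sel'+en)+(sel'+en)·vld'   [distribution]
    = sel'+en   [distribution]
These differ: at en=1, sel=0, vld=1, E1 = 0 but E2 = 1.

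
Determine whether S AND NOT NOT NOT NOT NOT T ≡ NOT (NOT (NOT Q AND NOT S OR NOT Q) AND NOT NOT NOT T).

E1: S AND NOT NOT NOT NOT NOT T
    = S AND NOT NOT NOT T   (double negation)
    = S AND NOT T   (double negation)
E2: NOT (NOT (NOT Q AND NOT S OR NOT Q) AND NOT NOT NOT T)
    = NOT Q AND NOT S OR NOT Q OR NOT NOT T   (De Morgan)
    = NOT Q OR NOT NOT T   (absorption)
    = NOT Q OR T   (double negation)
These differ: at Q=0, S=0, T=1, E1 = 0 but E2 = 1.

No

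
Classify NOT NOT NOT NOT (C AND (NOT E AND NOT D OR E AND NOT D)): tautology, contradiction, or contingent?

NOT NOT NOT NOT (C AND (NOT E AND NOT D OR E AND NOT D))
= NOT NOT (C AND (NOT E AND NOT D OR E AND NOT D))   (double negation)
= NOT NOT (C AND NOT D)   (distribution)
= C AND NOT D   (double negation)
This depends on C, D, so it is not a constant.

contingent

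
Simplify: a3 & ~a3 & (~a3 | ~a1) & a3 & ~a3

a3 & ~a3 & (~a3 | ~a1) & a3 & ~a3
= a3 & ~a3 & a3 & ~a3   [absorption]
= a3 & ~a3   [idempotence]
= 0   [complement]

0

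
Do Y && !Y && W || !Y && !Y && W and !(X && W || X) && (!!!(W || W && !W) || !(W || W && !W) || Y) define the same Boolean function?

No

E1: Y && !Y && W || !Y && !Y && W
    = !Y && W   [distribution]
E2: !(X && W || X) && (!!!(W || W && !W) || !(W || W && !W) || Y)
    = !(X && W || X) && (!(W || W && !W) || !(W || W && !W) || Y)   [double negation]
    = !(X && W || X) && (!(W || W && !W) || Y)   [idempotence]
    = !(X && W || X) && (!W || Y)   [complement / identity]
    = !X && (!W || Y)   [absorption]
These differ: at W=0, X=0, Y=0, E1 = 0 but E2 = 1.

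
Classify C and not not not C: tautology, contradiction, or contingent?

C and not not not C
= C and not C   — double negation
= False   — complement

contradiction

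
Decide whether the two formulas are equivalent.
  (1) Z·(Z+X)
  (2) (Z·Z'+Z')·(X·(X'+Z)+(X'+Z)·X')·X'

No

E1: Z·(Z+X)
    = Z
E2: (Z·Z'+Z')·(X·(X'+Z)+(X'+Z)·X')·X'
    = (Z·Z'+Z')·(X'+Z)·X'
    = Z'·(X'+Z)·X'
    = Z'·X'
These differ: at X=0, Z=1, E1 = 1 but E2 = 0.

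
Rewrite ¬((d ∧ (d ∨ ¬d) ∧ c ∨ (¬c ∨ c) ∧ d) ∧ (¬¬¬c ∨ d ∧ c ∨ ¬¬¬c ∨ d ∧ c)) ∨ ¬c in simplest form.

¬d ∨ ¬c

¬((d ∧ (d ∨ ¬d) ∧ c ∨ (¬c ∨ c) ∧ d) ∧ (¬¬¬c ∨ d ∧ c ∨ ¬¬¬c ∨ d ∧ c)) ∨ ¬c
= ¬((d ∧ c ∨ (¬c ∨ c) ∧ d) ∧ (¬¬¬c ∨ d ∧ c ∨ ¬¬¬c ∨ d ∧ c)) ∨ ¬c   (complement / identity)
= ¬((d ∧ c ∨ (¬c ∨ c) ∧ d) ∧ (¬¬¬c ∨ d ∧ c)) ∨ ¬c   (idempotence)
= ¬((d ∧ c ∨ d) ∧ (¬¬¬c ∨ d ∧ c)) ∨ ¬c   (complement / identity)
= ¬((d ∧ c ∨ d) ∧ (¬c ∨ d ∧ c)) ∨ ¬c   (double negation)
= ¬(d ∧ c ∨ d ∧ ¬c) ∨ ¬c   (distribution)
= ¬d ∨ ¬c   (distribution)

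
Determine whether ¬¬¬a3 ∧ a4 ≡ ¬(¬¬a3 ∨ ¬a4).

Yes

E1: ¬¬¬a3 ∧ a4
    = ¬a3 ∧ a4   — double negation
E2: ¬(¬¬a3 ∨ ¬a4)
    = ¬a3 ∧ a4   — De Morgan
Both reduce to ¬a3 ∧ a4, so they are equivalent.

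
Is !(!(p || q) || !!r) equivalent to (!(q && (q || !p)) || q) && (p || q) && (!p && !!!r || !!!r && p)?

E1: !(!(p || q) || !!r)
    = (p || q) && !r
E2: (!(q && (q || !p)) || q) && (p || q) && (!p && !!!r || !!!r && p)
    = (!q || q) && (p || q) && (!p && !!!r || !!!r && p)
    = (p || q) && (!p && !!!r || !!!r && p)
    = (p || q) && !!!r
    = (p || q) && !r
Both reduce to (p || q) && !r, so they are equivalent.

Yes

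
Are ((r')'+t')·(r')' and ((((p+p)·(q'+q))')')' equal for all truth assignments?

No

E1: ((r')'+t')·(r')'
    = (r')'   — absorption
    = r   — double negation
E2: ((((p+p)·(q'+q))')')'
    = ((p+p)·(q'+q))'   — double negation
    = (p+p)'   — complement / identity
    = p'   — idempotence
These differ: at p=0, q=0, r=0, t=0, E1 = 0 but E2 = 1.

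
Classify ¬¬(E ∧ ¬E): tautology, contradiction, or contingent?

¬¬(E ∧ ¬E)
= E ∧ ¬E   (double negation)
= False   (complement)

contradiction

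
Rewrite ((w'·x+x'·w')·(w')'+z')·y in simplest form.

z'·y

((w'·x+x'·w')·(w')'+z')·y
= ((w'·x+x'·w')·w+z')·y
= (w'·w+z')·y
= z'·y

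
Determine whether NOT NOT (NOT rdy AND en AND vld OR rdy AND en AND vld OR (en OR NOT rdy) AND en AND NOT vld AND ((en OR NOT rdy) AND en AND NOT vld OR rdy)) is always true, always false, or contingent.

NOT NOT (NOT rdy AND en AND vld OR rdy AND en AND vld OR (en OR NOT rdy) AND en AND NOT vld AND ((en OR NOT rdy) AND en AND NOT vld OR rdy))
= NOT NOT (en AND vld OR (en OR NOT rdy) AND en AND NOT vld AND ((en OR NOT rdy) AND en AND NOT vld OR rdy))
= NOT NOT (en AND vld OR (en OR NOT rdy) AND en AND NOT vld)
= NOT NOT (en AND vld OR en AND NOT vld)
= NOT NOT en
= en
This depends on en, so it is not a constant.

contingent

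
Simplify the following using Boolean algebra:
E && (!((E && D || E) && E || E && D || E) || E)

E && (!((E && D || E) && E || E && D || E) || E)
= E && (!(E && D || E) || E)   — absorption
= E && (!E || E)   — absorption
= E   — complement / identity

E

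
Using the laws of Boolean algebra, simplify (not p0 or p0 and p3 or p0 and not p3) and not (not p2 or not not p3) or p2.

p2

(not p0 or p0 and p3 or p0 and not p3) and not (not p2 or not not p3) or p2
= (not p0 or p0) and not (not p2 or not not p3) or p2   — distribution
= not (not p2 or not not p3) or p2   — complement / identity
= p2 and not p3 or p2   — De Morgan
= p2   — absorption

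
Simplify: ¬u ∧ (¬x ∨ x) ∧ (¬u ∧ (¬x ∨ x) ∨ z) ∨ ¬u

¬u

¬u ∧ (¬x ∨ x) ∧ (¬u ∧ (¬x ∨ x) ∨ z) ∨ ¬u
= ¬u ∧ (¬x ∨ x) ∨ ¬u   (absorption)
= ¬u ∨ ¬u   (complement / identity)
= ¬u   (idempotence)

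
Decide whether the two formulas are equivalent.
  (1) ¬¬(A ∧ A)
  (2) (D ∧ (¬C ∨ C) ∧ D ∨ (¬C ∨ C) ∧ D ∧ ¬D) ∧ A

E1: ¬¬(A ∧ A)
    = A ∧ A
    = A
E2: (D ∧ (¬C ∨ C) ∧ D ∨ (¬C ∨ C) ∧ D ∧ ¬D) ∧ A
    = (¬C ∨ C) ∧ D ∧ A
    = D ∧ A
These differ: at A=1, C=0, D=0, E1 = 1 but E2 = 0.

No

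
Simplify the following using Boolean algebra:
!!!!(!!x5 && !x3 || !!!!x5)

x5

!!!!(!!x5 && !x3 || !!!!x5)
= !!!!(!!x5 && !x3 || !!x5)   — double negation
= !!!!!!x5   — absorption
= !!!!x5   — double negation
= !!x5   — double negation
= x5   — double negation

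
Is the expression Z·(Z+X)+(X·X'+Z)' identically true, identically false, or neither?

identically true

Z·(Z+X)+(X·X'+Z)'
= Z·(Z+X)+Z'   [complement / identity]
= Z+Z'   [absorption]
= 1   [complement]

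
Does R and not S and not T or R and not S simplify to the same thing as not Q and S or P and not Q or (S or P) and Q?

No

E1: R and not S and not T or R and not S
    = R and not S   [absorption]
E2: not Q and S or P and not Q or (S or P) and Q
    = (S or P) and not Q or (S or P) and Q   [distribution]
    = S or P   [distribution]
These differ: at P=1, Q=0, R=1, S=1, T=0, E1 = 0 but E2 = 1.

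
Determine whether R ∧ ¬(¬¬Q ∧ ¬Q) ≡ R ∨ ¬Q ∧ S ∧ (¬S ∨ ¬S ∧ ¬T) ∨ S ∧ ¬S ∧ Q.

Yes

E1: R ∧ ¬(¬¬Q ∧ ¬Q)
    = R ∧ (¬Q ∨ Q)   (De Morgan)
    = R   (complement / identity)
E2: R ∨ ¬Q ∧ S ∧ (¬S ∨ ¬S ∧ ¬T) ∨ S ∧ ¬S ∧ Q
    = R ∨ ¬Q ∧ S ∧ ¬S ∨ S ∧ ¬S ∧ Q   (absorption)
    = R ∨ S ∧ ¬S   (distribution)
    = R   (complement / identity)
Both reduce to R, so they are equivalent.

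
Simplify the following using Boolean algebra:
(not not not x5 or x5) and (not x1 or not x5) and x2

(not x1 or not x5) and x2

(not not not x5 or x5) and (not x1 or not x5) and x2
= (not x5 or x5) and (not x1 or not x5) and x2   [double negation]
= (not x1 or not x5) and x2   [complement / identity]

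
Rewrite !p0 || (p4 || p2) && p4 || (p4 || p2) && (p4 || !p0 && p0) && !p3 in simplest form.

!p0 || p4

!p0 || (p4 || p2) && p4 || (p4 || p2) && (p4 || !p0 && p0) && !p3
= !p0 || (p4 || p2) && p4 || (p4 || p2) && p4 && !p3
= !p0 || (p4 || p2) && p4
= !p0 || p4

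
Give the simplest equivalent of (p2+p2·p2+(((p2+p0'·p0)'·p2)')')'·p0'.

(p2+p2·p2+(((p2+p0'·p0)'·p2)')')'·p0'
= (p2+p2·p2+(p2+p0'·p0)'·p2)'·p0'   [double negation]
= (p2+p2·p2+p2'·p2)'·p0'   [complement / identity]
= (p2+p2)'·p0'   [distribution]
= p2'·p0'   [idempotence]

p2'·p0'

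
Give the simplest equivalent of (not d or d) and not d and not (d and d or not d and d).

not d

(not d or d) and not d and not (d and d or not d and d)
= not d and not (d and d or not d and d)   (complement / identity)
= not d and not d   (distribution)
= not d   (idempotence)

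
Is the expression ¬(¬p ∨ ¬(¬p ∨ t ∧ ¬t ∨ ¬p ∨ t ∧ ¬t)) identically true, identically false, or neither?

¬(¬p ∨ ¬(¬p ∨ t ∧ ¬t ∨ ¬p ∨ t ∧ ¬t))
= ¬(¬p ∨ ¬(¬p ∨ t ∧ ¬t))
= p ∧ (¬p ∨ t ∧ ¬t)
= p ∧ ¬p
= False

identically false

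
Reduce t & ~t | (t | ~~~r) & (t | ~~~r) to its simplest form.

t | ~r

t & ~t | (t | ~~~r) & (t | ~~~r)
= (t | ~~~r) & (t | ~~~r)   — complement / identity
= t | ~~~r   — idempotence
= t | ~r   — double negation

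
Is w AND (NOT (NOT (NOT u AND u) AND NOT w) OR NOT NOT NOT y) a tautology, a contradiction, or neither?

neither

w AND (NOT (NOT (NOT u AND u) AND NOT w) OR NOT NOT NOT y)
= w AND (NOT u AND u OR w OR NOT NOT NOT y)   — De Morgan
= w AND (w OR NOT NOT NOT y)   — complement / identity
= w AND (w OR NOT y)   — double negation
= w   — absorption
This depends on w, so it is not a constant.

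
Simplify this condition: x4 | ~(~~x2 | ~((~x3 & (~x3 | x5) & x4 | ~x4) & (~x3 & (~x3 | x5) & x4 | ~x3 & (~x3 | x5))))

x4 | ~(~~x2 | ~((~x3 & (~x3 | x5) & x4 | ~x4) & (~x3 & (~x3 | x5) & x4 | ~x3 & (~x3 | x5))))
= x4 | ~(~~x2 | ~(~x3 & (~x3 | x5) & x4 | ~x4 & ~x3 & (~x3 | x5)))   — distribution
= x4 | ~(~~x2 | ~(~x3 & (~x3 | x5)))   — distribution
= x4 | ~(~~x2 | ~~x3)   — absorption
= x4 | ~x2 & ~x3   — De Morgan

x4 | ~x2 & ~x3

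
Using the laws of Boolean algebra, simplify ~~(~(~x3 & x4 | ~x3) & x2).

x3 & x2

~~(~(~x3 & x4 | ~x3) & x2)
= ~~(~~x3 & x2)   [absorption]
= ~~x3 & x2   [double negation]
= x3 & x2   [double negation]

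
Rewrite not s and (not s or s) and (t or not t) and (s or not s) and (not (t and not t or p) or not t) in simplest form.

not s and (not s or s) and (t or not t) and (s or not s) and (not (t and not t or p) or not t)
= not s and (not s or s) and (s or not s) and (not (t and not t or p) or not t)   [complement / identity]
= not s and (not s or s) and (s or not s) and (not p or not t)   [complement / identity]
= not s and (not s or s) and (not p or not t)   [complement / identity]
= not s and (not p or not t)   [complement / identity]

not s and (not p or not t)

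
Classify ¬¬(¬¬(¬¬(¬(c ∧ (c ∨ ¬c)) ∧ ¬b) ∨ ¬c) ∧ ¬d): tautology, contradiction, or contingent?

contingent

¬¬(¬¬(¬¬(¬(c ∧ (c ∨ ¬c)) ∧ ¬b) ∨ ¬c) ∧ ¬d)
= ¬¬(¬¬(¬(c ∧ (c ∨ ¬c)) ∧ ¬b) ∨ ¬c) ∧ ¬d   [double negation]
= ¬¬(¬(c ∧ (c ∨ ¬c) ∨ b) ∨ ¬c) ∧ ¬d   [De Morgan]
= ¬¬(¬(c ∨ b) ∨ ¬c) ∧ ¬d   [complement / identity]
= ¬((c ∨ b) ∧ c) ∧ ¬d   [De Morgan]
= ¬c ∧ ¬d   [absorption]
This depends on c, d, so it is not a constant.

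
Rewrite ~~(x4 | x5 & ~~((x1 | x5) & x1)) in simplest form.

~~(x4 | x5 & ~~((x1 | x5) & x1))
= ~~(x4 | x5 & ~~x1)   — absorption
= x4 | x5 & ~~x1   — double negation
= x4 | x5 & x1   — double negation

x4 | x5 & x1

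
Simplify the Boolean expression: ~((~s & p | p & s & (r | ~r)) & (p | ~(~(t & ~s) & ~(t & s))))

~((~s & p | p & s & (r | ~r)) & (p | ~(~(t & ~s) & ~(t & s))))
= ~((~s & p | p & s & (r | ~r)) & (p | t & ~s | t & s))   [De Morgan]
= ~((~s & p | p & s) & (p | t & ~s | t & s))   [complement / identity]
= ~((~s & p | p & s) & (p | t))   [distribution]
= ~(p & (p | t))   [distribution]
= ~p   [absorption]

~p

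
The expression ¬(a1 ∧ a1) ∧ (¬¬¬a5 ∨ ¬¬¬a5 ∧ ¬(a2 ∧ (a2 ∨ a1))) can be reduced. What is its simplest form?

¬a1 ∧ ¬a5

¬(a1 ∧ a1) ∧ (¬¬¬a5 ∨ ¬¬¬a5 ∧ ¬(a2 ∧ (a2 ∨ a1)))
= ¬(a1 ∧ a1) ∧ (¬¬¬a5 ∨ ¬¬¬a5 ∧ ¬a2)
= ¬(a1 ∧ a1) ∧ ¬¬¬a5
= ¬(a1 ∧ a1) ∧ ¬a5
= ¬a1 ∧ ¬a5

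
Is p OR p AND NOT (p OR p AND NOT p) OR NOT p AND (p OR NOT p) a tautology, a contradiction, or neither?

tautology

p OR p AND NOT (p OR p AND NOT p) OR NOT p AND (p OR NOT p)
= p OR p AND NOT p OR NOT p AND (p OR NOT p)   (complement / identity)
= p OR NOT p AND (p OR NOT p)   (complement / identity)
= p OR NOT p   (complement / identity)
= TRUE   (complement)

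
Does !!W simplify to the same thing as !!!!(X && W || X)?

No

E1: !!W
    = W
E2: !!!!(X && W || X)
    = !!(X && W || X)
    = !!X
    = X
These differ: at W=0, X=1, E1 = 0 but E2 = 1.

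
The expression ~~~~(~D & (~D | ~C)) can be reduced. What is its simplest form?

~D

~~~~(~D & (~D | ~C))
= ~~~~~D   — absorption
= ~~~D   — double negation
= ~D   — double negation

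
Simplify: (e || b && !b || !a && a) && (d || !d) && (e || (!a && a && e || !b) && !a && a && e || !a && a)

(e || b && !b || !a && a) && (d || !d) && (e || (!a && a && e || !b) && !a && a && e || !a && a)
= (e || b && !b || !a && a) && (d || !d) && (e || !a && a && e || !a && a)   (absorption)
= (e || !a && a) && (d || !d) && (e || !a && a && e || !a && a)   (complement / identity)
= (e || !a && a) && (d || !d) && (e || !a && a)   (absorption)
= (e || !a && a) && (e || !a && a)   (complement / identity)
= e || !a && a   (idempotence)
= e   (complement / identity)

e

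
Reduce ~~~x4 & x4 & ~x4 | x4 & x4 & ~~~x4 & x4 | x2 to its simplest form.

x2

~~~x4 & x4 & ~x4 | x4 & x4 & ~~~x4 & x4 | x2
= ~~~x4 & x4 & ~x4 | x4 & ~~~x4 & x4 | x2   (idempotence)
= ~~~x4 & x4 | x2   (distribution)
= ~x4 & x4 | x2   (double negation)
= x2   (complement / identity)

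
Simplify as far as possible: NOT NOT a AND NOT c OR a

a

NOT NOT a AND NOT c OR a
= a AND NOT c OR a   (double negation)
= a   (absorption)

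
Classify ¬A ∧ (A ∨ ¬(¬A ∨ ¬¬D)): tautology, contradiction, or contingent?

contradiction

¬A ∧ (A ∨ ¬(¬A ∨ ¬¬D))
= ¬A ∧ (A ∨ A ∧ ¬D)
= ¬A ∧ A
= False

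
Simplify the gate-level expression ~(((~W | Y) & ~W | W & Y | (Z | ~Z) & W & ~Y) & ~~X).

~X

~(((~W | Y) & ~W | W & Y | (Z | ~Z) & W & ~Y) & ~~X)
= ~((~W | W & Y | (Z | ~Z) & W & ~Y) & ~~X)   (absorption)
= ~((~W | W & Y | W & ~Y) & ~~X)   (complement / identity)
= ~((~W | W) & ~~X)   (distribution)
= ~((~W | W) & X)   (double negation)
= ~X   (complement / identity)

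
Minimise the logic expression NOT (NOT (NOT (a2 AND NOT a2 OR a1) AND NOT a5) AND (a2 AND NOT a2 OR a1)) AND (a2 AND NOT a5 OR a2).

NOT a1 AND a2

NOT (NOT (NOT (a2 AND NOT a2 OR a1) AND NOT a5) AND (a2 AND NOT a2 OR a1)) AND (a2 AND NOT a5 OR a2)
= NOT ((a2 AND NOT a2 OR a1 OR a5) AND (a2 AND NOT a2 OR a1)) AND (a2 AND NOT a5 OR a2)
= NOT (a2 AND NOT a2 OR a1) AND (a2 AND NOT a5 OR a2)
= NOT a1 AND (a2 AND NOT a5 OR a2)
= NOT a1 AND a2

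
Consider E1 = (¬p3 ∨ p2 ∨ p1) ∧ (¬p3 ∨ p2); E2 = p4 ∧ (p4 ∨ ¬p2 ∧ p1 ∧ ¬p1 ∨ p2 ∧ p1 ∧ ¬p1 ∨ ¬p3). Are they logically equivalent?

No

E1: (¬p3 ∨ p2 ∨ p1) ∧ (¬p3 ∨ p2)
    = ¬p3 ∨ p2   [absorption]
E2: p4 ∧ (p4 ∨ ¬p2 ∧ p1 ∧ ¬p1 ∨ p2 ∧ p1 ∧ ¬p1 ∨ ¬p3)
    = p4 ∧ (p4 ∨ p1 ∧ ¬p1 ∨ ¬p3)   [distribution]
    = p4 ∧ (p4 ∨ ¬p3)   [complement / identity]
    = p4   [absorption]
These differ: at p1=0, p2=0, p3=0, p4=0, E1 = 1 but E2 = 0.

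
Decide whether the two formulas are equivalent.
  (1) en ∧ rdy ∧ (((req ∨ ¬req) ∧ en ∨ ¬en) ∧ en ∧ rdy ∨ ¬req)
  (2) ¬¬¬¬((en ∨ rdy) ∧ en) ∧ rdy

Yes

E1: en ∧ rdy ∧ (((req ∨ ¬req) ∧ en ∨ ¬en) ∧ en ∧ rdy ∨ ¬req)
    = en ∧ rdy ∧ ((en ∨ ¬en) ∧ en ∧ rdy ∨ ¬req)   — complement / identity
    = en ∧ rdy ∧ (en ∧ rdy ∨ ¬req)   — complement / identity
    = en ∧ rdy   — absorption
E2: ¬¬¬¬((en ∨ rdy) ∧ en) ∧ rdy
    = ¬¬¬¬en ∧ rdy   — absorption
    = ¬¬en ∧ rdy   — double negation
    = en ∧ rdy   — double negation
Both reduce to en ∧ rdy, so they are equivalent.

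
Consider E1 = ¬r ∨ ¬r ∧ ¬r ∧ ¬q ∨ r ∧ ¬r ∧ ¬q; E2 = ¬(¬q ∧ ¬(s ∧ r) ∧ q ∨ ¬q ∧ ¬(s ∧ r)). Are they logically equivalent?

E1: ¬r ∨ ¬r ∧ ¬r ∧ ¬q ∨ r ∧ ¬r ∧ ¬q
    = ¬r ∨ ¬r ∧ ¬q
    = ¬r
E2: ¬(¬q ∧ ¬(s ∧ r) ∧ q ∨ ¬q ∧ ¬(s ∧ r))
    = ¬(¬q ∧ ¬(s ∧ r))
    = q ∨ s ∧ r
These differ: at q=0, r=0, s=0, E1 = 1 but E2 = 0.

No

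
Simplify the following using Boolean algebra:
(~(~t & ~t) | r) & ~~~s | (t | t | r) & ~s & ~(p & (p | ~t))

(~(~t & ~t) | r) & ~~~s | (t | t | r) & ~s & ~(p & (p | ~t))
= (t | t | r) & ~~~s | (t | t | r) & ~s & ~(p & (p | ~t))   — De Morgan
= (t | t | r) & ~~~s | (t | t | r) & ~s & ~p   — absorption
= (t | t | r) & ~s | (t | t | r) & ~s & ~p   — double negation
= (t | t | r) & ~s   — absorption
= (t | r) & ~s   — idempotence

(t | r) & ~s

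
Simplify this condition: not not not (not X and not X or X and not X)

X

not not not (not X and not X or X and not X)
= not not not not X
= not not X
= X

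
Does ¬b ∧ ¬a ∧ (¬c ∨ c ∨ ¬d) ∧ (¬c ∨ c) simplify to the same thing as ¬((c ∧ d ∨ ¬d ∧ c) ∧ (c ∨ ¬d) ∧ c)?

E1: ¬b ∧ ¬a ∧ (¬c ∨ c ∨ ¬d) ∧ (¬c ∨ c)
    = ¬b ∧ ¬a ∧ (¬c ∨ c)   (absorption)
    = ¬b ∧ ¬a   (complement / identity)
E2: ¬((c ∧ d ∨ ¬d ∧ c) ∧ (c ∨ ¬d) ∧ c)
    = ¬((c ∧ d ∨ ¬d ∧ c) ∧ c)   (absorption)
    = ¬(c ∧ c)   (distribution)
    = ¬c   (idempotence)
These differ: at a=1, b=1, c=0, d=0, E1 = 0 but E2 = 1.

No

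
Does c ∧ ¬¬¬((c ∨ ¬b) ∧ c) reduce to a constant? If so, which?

c ∧ ¬¬¬((c ∨ ¬b) ∧ c)
= c ∧ ¬¬¬c   (absorption)
= c ∧ ¬c   (double negation)
= False   (complement)

yes, False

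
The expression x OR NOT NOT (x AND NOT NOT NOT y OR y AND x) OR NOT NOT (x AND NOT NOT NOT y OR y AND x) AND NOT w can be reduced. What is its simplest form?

x OR NOT NOT (x AND NOT NOT NOT y OR y AND x) OR NOT NOT (x AND NOT NOT NOT y OR y AND x) AND NOT w
= x OR NOT NOT (x AND NOT NOT NOT y OR y AND x)
= x OR x AND NOT NOT NOT y OR y AND x
= x OR x AND NOT y OR y AND x
= x OR x
= x

x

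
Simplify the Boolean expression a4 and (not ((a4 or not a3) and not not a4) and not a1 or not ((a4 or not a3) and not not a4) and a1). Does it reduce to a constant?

a4 and (not ((a4 or not a3) and not not a4) and not a1 or not ((a4 or not a3) and not not a4) and a1)
= a4 and (not a1 or a1) and not ((a4 or not a3) and not not a4)   — distribution
= a4 and (not a1 or a1) and not ((a4 or not a3) and a4)   — double negation
= a4 and (not a1 or a1) and not a4   — absorption
= a4 and not a4   — complement / identity
= False   — complement

False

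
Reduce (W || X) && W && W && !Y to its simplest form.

W && !Y

(W || X) && W && W && !Y
= (W || X) && W && !Y   (idempotence)
= W && !Y   (absorption)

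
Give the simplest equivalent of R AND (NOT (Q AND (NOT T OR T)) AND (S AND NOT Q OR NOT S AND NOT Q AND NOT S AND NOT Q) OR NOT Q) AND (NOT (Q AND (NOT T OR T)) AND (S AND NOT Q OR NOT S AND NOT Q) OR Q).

R AND NOT Q

R AND (NOT (Q AND (NOT T OR T)) AND (S AND NOT Q OR NOT S AND NOT Q AND NOT S AND NOT Q) OR NOT Q) AND (NOT (Q AND (NOT T OR T)) AND (S AND NOT Q OR NOT S AND NOT Q) OR Q)
= R AND (NOT (Q AND (NOT T OR T)) AND (S AND NOT Q OR NOT S AND NOT Q) OR NOT Q) AND (NOT (Q AND (NOT T OR T)) AND (S AND NOT Q OR NOT S AND NOT Q) OR Q)   [idempotence]
= R AND (NOT (Q AND (NOT T OR T)) AND (S AND NOT Q OR NOT S AND NOT Q) OR NOT Q AND Q)   [distribution]
= R AND (NOT Q AND (S AND NOT Q OR NOT S AND NOT Q) OR NOT Q AND Q)   [complement / identity]
= R AND (NOT Q AND NOT Q OR NOT Q AND Q)   [distribution]
= R AND NOT Q   [distribution]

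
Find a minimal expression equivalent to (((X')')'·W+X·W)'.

W'

(((X')')'·W+X·W)'
= (X'·W+X·W)'
= W'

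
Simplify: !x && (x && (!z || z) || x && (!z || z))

false

!x && (x && (!z || z) || x && (!z || z))
= !x && x && (!z || z)   (idempotence)
= !x && x   (complement / identity)
= false   (complement)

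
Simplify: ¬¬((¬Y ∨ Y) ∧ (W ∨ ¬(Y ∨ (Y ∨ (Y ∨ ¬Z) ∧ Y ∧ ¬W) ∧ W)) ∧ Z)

(W ∨ ¬Y) ∧ Z

¬¬((¬Y ∨ Y) ∧ (W ∨ ¬(Y ∨ (Y ∨ (Y ∨ ¬Z) ∧ Y ∧ ¬W) ∧ W)) ∧ Z)
= ¬¬((W ∨ ¬(Y ∨ (Y ∨ (Y ∨ ¬Z) ∧ Y ∧ ¬W) ∧ W)) ∧ Z)   — complement / identity
= ¬¬((W ∨ ¬(Y ∨ (Y ∨ Y ∧ ¬W) ∧ W)) ∧ Z)   — absorption
= ¬¬((W ∨ ¬(Y ∨ Y ∧ W)) ∧ Z)   — absorption
= (W ∨ ¬(Y ∨ Y ∧ W)) ∧ Z   — double negation
= (W ∨ ¬Y) ∧ Z   — absorption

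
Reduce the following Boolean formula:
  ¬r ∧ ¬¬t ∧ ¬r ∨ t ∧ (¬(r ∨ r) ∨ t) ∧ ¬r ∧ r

¬r ∧ ¬¬t ∧ ¬r ∨ t ∧ (¬(r ∨ r) ∨ t) ∧ ¬r ∧ r
= ¬r ∧ ¬¬t ∧ ¬r ∨ t ∧ (¬r ∨ t) ∧ ¬r ∧ r   — idempotence
= ¬r ∧ ¬¬t ∧ ¬r ∨ t ∧ ¬r ∧ r   — absorption
= ¬r ∧ t ∧ ¬r ∨ t ∧ ¬r ∧ r   — double negation
= t ∧ ¬r   — distribution

t ∧ ¬r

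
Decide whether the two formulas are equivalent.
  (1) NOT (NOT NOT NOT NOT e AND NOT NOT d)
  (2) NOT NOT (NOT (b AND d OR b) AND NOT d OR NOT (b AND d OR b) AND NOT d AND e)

E1: NOT (NOT NOT NOT NOT e AND NOT NOT d)
    = NOT NOT NOT e OR NOT d   (De Morgan)
    = NOT e OR NOT d   (double negation)
E2: NOT NOT (NOT (b AND d OR b) AND NOT d OR NOT (b AND d OR b) AND NOT d AND e)
    = NOT NOT (NOT (b AND d OR b) AND NOT d)   (absorption)
    = NOT (b AND d OR b) AND NOT d   (double negation)
    = NOT b AND NOT d   (absorption)
These differ: at b=1, d=0, e=0, E1 = 1 but E2 = 0.

No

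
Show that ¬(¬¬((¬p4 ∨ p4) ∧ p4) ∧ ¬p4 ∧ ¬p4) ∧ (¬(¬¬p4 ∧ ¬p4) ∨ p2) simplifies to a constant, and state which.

True

¬(¬¬((¬p4 ∨ p4) ∧ p4) ∧ ¬p4 ∧ ¬p4) ∧ (¬(¬¬p4 ∧ ¬p4) ∨ p2)
= ¬(¬¬p4 ∧ ¬p4 ∧ ¬p4) ∧ (¬(¬¬p4 ∧ ¬p4) ∨ p2)   [complement / identity]
= ¬(¬¬p4 ∧ ¬p4) ∧ (¬(¬¬p4 ∧ ¬p4) ∨ p2)   [idempotence]
= ¬(¬¬p4 ∧ ¬p4)   [absorption]
= ¬p4 ∨ p4   [De Morgan]
= True   [complement]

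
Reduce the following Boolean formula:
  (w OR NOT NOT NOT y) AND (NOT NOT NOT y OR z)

(w OR NOT NOT NOT y) AND (NOT NOT NOT y OR z)
= w AND z OR NOT NOT NOT y   (distribution)
= w AND z OR NOT y   (double negation)

w AND z OR NOT y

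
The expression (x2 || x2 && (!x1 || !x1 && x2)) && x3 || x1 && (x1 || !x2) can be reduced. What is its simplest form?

(x2 || x2 && (!x1 || !x1 && x2)) && x3 || x1 && (x1 || !x2)
= (x2 || x2 && !x1) && x3 || x1 && (x1 || !x2)
= x2 && x3 || x1 && (x1 || !x2)
= x2 && x3 || x1

x2 && x3 || x1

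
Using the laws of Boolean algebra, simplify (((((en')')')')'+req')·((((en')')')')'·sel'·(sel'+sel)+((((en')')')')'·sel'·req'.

(((((en')')')')'+req')·((((en')')')')'·sel'·(sel'+sel)+((((en')')')')'·sel'·req'
= ((((en')')')')'·sel'·(sel'+sel)+((((en')')')')'·sel'·req'   — absorption
= ((((en')')')')'·sel'+((((en')')')')'·sel'·req'   — complement / identity
= ((((en')')')')'·sel'   — absorption
= ((en')')'·sel'   — double negation
= en'·sel'   — double negation

en'·sel'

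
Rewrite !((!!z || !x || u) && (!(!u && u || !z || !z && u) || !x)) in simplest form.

!((!!z || !x || u) && (!(!u && u || !z || !z && u) || !x))
= !((!!z || !x || u) && (!(!z || !z && u) || !x))   (complement / identity)
= !((!!z || !x || u) && (!!z || !x))   (absorption)
= !(!!z || !x)   (absorption)
= !z && x   (De Morgan)

!z && x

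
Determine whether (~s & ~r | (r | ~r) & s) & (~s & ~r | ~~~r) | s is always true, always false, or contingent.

(~s & ~r | (r | ~r) & s) & (~s & ~r | ~~~r) | s
= (~s & ~r | (r | ~r) & s) & (~s & ~r | ~r) | s   — double negation
= (~s & ~r | s) & (~s & ~r | ~r) | s   — complement / identity
= s & ~r | ~s & ~r | s   — distribution
= ~r | s   — distribution
This depends on r, s, so it is not a constant.

contingent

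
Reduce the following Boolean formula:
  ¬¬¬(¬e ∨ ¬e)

¬¬¬(¬e ∨ ¬e)
= ¬¬(e ∧ e)
= ¬¬e
= e

e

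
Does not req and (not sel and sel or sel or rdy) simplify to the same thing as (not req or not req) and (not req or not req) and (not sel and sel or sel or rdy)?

E1: not req and (not sel and sel or sel or rdy)
    = not req and (sel or rdy)
E2: (not req or not req) and (not req or not req) and (not sel and sel or sel or rdy)
    = (not req or not req) and (not sel and sel or sel or rdy)
    = not req and (not sel and sel or sel or rdy)
    = not req and (sel or rdy)
Both reduce to not req and (sel or rdy), so they are equivalent.

Yes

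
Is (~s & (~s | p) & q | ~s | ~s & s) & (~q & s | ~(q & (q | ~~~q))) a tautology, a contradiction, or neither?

neither

(~s & (~s | p) & q | ~s | ~s & s) & (~q & s | ~(q & (q | ~~~q)))
= (~s & (~s | p) & q | ~s | ~s & s) & (~q & s | ~(q & (q | ~q)))   [double negation]
= (~s & (~s | p) & q | ~s) & (~q & s | ~(q & (q | ~q)))   [complement / identity]
= (~s & (~s | p) & q | ~s) & (~q & s | ~q)   [complement / identity]
= (~s & (~s | p) & q | ~s) & ~q   [absorption]
= (~s & q | ~s) & ~q   [absorption]
= ~s & ~q   [absorption]
This depends on q, s, so it is not a constant.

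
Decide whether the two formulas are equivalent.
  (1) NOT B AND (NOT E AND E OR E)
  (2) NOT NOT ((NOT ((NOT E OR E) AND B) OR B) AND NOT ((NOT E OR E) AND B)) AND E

E1: NOT B AND (NOT E AND E OR E)
    = NOT B AND E
E2: NOT NOT ((NOT ((NOT E OR E) AND B) OR B) AND NOT ((NOT E OR E) AND B)) AND E
    = NOT NOT NOT ((NOT E OR E) AND B) AND E
    = NOT NOT NOT B AND E
    = NOT B AND E
Both reduce to NOT B AND E, so they are equivalent.

Yes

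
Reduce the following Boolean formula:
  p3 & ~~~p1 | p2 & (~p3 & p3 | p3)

p3 & ~~~p1 | p2 & (~p3 & p3 | p3)
= p3 & ~~~p1 | p2 & p3   — complement / identity
= (~~~p1 | p2) & p3   — distribution
= (~p1 | p2) & p3   — double negation

(~p1 | p2) & p3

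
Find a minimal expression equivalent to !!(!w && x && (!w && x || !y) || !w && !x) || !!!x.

!!(!w && x && (!w && x || !y) || !w && !x) || !!!x
= !!(!w && x && (!w && x || !y) || !w && !x) || !x
= !w && x && (!w && x || !y) || !w && !x || !x
= !w && x || !w && !x || !x
= !w || !x

!w || !x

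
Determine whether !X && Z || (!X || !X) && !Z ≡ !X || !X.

Yes

E1: !X && Z || (!X || !X) && !Z
    = !X && Z || !X && !Z   [idempotence]
    = !X   [distribution]
E2: !X || !X
    = !X   [idempotence]
Both reduce to !X, so they are equivalent.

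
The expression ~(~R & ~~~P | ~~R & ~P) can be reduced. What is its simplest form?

~(~R & ~~~P | ~~R & ~P)
= ~(~R & ~~~P | R & ~P)
= ~(~R & ~P | R & ~P)
= ~~P
= P

P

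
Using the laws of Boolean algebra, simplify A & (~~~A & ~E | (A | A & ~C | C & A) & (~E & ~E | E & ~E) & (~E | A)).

A & ~E

A & (~~~A & ~E | (A | A & ~C | C & A) & (~E & ~E | E & ~E) & (~E | A))
= A & (~A & ~E | (A | A & ~C | C & A) & (~E & ~E | E & ~E) & (~E | A))
= A & (~A & ~E | (A | A & ~C | C & A) & ~E & (~E | A))
= A & (~A & ~E | (A | A & ~C | C & A) & ~E)
= A & (~A & ~E | (A | A) & ~E)
= A & (~A & ~E | A & ~E)
= A & ~E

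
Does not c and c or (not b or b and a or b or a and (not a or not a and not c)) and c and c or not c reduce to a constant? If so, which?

yes, True

not c and c or (not b or b and a or b or a and (not a or not a and not c)) and c and c or not c
= not c and c or (not b or b or a and (not a or not a and not c)) and c and c or not c   — absorption
= not c and c or (not b or b or a and not a) and c and c or not c   — absorption
= not c and c or (not b or b) and c and c or not c   — complement / identity
= not c and c or c and c or not c   — complement / identity
= c or not c   — distribution
= True   — complement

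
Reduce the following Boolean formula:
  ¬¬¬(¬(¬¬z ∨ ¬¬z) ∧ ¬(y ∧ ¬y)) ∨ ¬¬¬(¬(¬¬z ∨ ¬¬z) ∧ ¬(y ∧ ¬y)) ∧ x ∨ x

¬¬¬(¬(¬¬z ∨ ¬¬z) ∧ ¬(y ∧ ¬y)) ∨ ¬¬¬(¬(¬¬z ∨ ¬¬z) ∧ ¬(y ∧ ¬y)) ∧ x ∨ x
= ¬¬¬(¬(¬¬z ∨ ¬¬z) ∧ ¬(y ∧ ¬y)) ∨ x   — absorption
= ¬(¬(¬¬z ∨ ¬¬z) ∧ ¬(y ∧ ¬y)) ∨ x   — double negation
= ¬(¬¬¬z ∧ ¬(y ∧ ¬y)) ∨ x   — idempotence
= ¬¬z ∨ y ∧ ¬y ∨ x   — De Morgan
= ¬¬z ∨ x   — complement / identity
= z ∨ x   — double negation

z ∨ x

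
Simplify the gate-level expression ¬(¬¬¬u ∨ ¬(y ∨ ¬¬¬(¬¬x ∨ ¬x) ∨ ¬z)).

¬(¬¬¬u ∨ ¬(y ∨ ¬¬¬(¬¬x ∨ ¬x) ∨ ¬z))
= ¬¬u ∧ (y ∨ ¬¬¬(¬¬x ∨ ¬x) ∨ ¬z)
= u ∧ (y ∨ ¬¬¬(¬¬x ∨ ¬x) ∨ ¬z)
= u ∧ (y ∨ ¬(¬¬x ∨ ¬x) ∨ ¬z)
= u ∧ (y ∨ ¬x ∧ x ∨ ¬z)
= u ∧ (y ∨ ¬z)

u ∧ (y ∨ ¬z)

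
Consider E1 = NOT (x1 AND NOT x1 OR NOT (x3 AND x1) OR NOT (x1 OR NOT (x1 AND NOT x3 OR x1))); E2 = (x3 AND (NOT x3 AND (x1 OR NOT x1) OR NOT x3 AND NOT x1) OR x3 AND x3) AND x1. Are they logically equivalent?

E1: NOT (x1 AND NOT x1 OR NOT (x3 AND x1) OR NOT (x1 OR NOT (x1 AND NOT x3 OR x1)))
    = NOT (x1 AND NOT x1 OR NOT (x3 AND x1) OR NOT (x1 OR NOT x1))   [absorption]
    = NOT (NOT (x3 AND x1) OR NOT (x1 OR NOT x1))   [complement / identity]
    = x3 AND x1 AND (x1 OR NOT x1)   [De Morgan]
    = x3 AND x1   [complement / identity]
E2: (x3 AND (NOT x3 AND (x1 OR NOT x1) OR NOT x3 AND NOT x1) OR x3 AND x3) AND x1
    = (x3 AND (NOT x3 OR NOT x3 AND NOT x1) OR x3 AND x3) AND x1   [complement / identity]
    = (x3 AND NOT x3 OR x3 AND x3) AND x1   [absorption]
    = x3 AND x1   [distribution]
Both reduce to x3 AND x1, so they are equivalent.

Yes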